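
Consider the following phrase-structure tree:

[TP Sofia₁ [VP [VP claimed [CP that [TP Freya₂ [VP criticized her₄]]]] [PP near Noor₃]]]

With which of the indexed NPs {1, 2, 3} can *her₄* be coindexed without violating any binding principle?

{1, 3}

*her* is a pronoun, so Principle B applies: it must be free in its binding domain.
Binding domain of *her₄*: the embedded TP, whose subject is Freya₂.
*Sofia₁* c-commands the pronoun but from outside its binding domain, and is not c-commanded by it → coindexation permitted.
*Freya₂* c-commands the pronoun within its binding domain → coindexation would violate Principle B.
*Noor₃* and the pronoun do not c-command one another → neither Principle B nor Principle C is at stake; coindexation permitted.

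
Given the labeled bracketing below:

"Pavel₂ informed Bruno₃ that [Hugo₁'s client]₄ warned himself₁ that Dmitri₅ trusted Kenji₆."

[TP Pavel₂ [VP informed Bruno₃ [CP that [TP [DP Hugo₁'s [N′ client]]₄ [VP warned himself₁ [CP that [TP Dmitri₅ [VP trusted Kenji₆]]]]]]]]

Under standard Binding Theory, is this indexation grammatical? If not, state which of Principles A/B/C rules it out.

Principle A

The two coindexed NPs are *Hugo₁* and *himself₁*.
*himself₁* is an anaphor. Principle A requires it to be bound within its binding domain — the embedded TP, whose subject is [Hugo₁'s client]₄.
Within that domain it is c-commanded by *[Hugo₁'s client]₄*, which does not share its index.
*Hugo₁* does not c-command the anaphor at all.
The anaphor is unbound in its domain → Principle A violation.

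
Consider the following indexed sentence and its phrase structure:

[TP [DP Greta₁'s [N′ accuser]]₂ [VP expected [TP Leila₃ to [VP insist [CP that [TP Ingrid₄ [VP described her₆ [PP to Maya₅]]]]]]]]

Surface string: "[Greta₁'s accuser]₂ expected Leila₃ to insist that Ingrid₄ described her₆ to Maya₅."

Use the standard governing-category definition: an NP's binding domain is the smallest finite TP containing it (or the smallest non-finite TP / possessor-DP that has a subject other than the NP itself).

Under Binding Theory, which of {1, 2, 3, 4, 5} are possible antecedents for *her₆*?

*her* is a pronoun, so Principle B applies: it must be free in its binding domain.
Binding domain of *her₆*: the embedded TP, whose subject is Ingrid₄.
*Greta₁* and the pronoun do not c-command one another → neither Principle B nor Principle C is at stake; coindexation permitted.
*[Greta₁'s accuser]₂* c-commands the pronoun but from outside its binding domain, and is not c-commanded by it → coindexation permitted.
*Leila₃* c-commands the pronoun but from outside its binding domain, and is not c-commanded by it → coindexation permitted.
*Ingrid₄* c-commands the pronoun within its binding domain → coindexation would violate Principle B.
*Maya₅*: the pronoun c-commands this R-expression → coindexation would violate Principle C on *Maya₅*.

{1, 2, 3}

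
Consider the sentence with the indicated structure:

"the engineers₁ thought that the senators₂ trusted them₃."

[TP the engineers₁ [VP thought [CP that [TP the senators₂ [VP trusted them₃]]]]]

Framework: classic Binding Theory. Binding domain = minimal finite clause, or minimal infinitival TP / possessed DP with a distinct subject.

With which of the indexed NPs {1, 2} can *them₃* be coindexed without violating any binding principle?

*them* is a pronoun, so Principle B applies: it must be free in its binding domain.
Binding domain of *them₃*: the embedded TP, whose subject is the senators₂.
*the engineers₁* c-commands the pronoun but from outside its binding domain, and is not c-commanded by it → coindexation permitted.
*the senators₂* c-commands the pronoun within its binding domain → coindexation would violate Principle B.

{1}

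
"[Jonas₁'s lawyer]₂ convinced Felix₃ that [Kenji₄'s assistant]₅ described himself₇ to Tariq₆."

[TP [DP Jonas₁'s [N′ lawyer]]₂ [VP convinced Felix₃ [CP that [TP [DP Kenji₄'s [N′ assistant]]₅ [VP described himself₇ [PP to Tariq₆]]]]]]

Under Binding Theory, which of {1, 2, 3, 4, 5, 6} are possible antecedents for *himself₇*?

*himself* is an anaphor, so Principle A applies: it must be bound in its binding domain.
Binding domain of *himself₇*: the embedded TP, whose subject is [Kenji₄'s assistant]₅.
*Jonas₁* does not c-command the anaphor → cannot bind it.
*[Jonas₁'s lawyer]₂* c-commands the anaphor but is outside its binding domain → cannot satisfy Principle A.
*Felix₃* c-commands the anaphor but is outside its binding domain → cannot satisfy Principle A.
*Kenji₄* does not c-command the anaphor → cannot bind it.
*[Kenji₄'s assistant]₅* c-commands the anaphor within its binding domain → licit binder.
*Tariq₆* does not c-command the anaphor → cannot bind it.

{5}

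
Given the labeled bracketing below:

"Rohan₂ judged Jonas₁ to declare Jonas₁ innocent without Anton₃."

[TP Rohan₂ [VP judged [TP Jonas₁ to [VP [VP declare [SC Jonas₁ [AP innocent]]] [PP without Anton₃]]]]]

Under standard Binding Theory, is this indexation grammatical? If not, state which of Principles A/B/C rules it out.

The two coindexed NPs are *Jonas₁* (the lower occurrence) and *Jonas₁* (the higher occurrence).
*Jonas₁* (the lower occurrence) is an R-expression. Principle C requires it to be free everywhere.
*Jonas₁* (the higher occurrence) c-commands it and carries the same index.
The R-expression is bound → Principle C violation.

Principle C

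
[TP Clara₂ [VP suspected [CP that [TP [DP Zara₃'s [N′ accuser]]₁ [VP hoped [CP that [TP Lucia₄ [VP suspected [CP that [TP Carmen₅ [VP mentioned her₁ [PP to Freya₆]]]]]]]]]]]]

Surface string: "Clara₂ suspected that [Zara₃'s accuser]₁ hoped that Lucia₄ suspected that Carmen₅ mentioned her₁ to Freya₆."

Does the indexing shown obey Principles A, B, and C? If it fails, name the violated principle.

The two coindexed NPs are *[Zara₃'s accuser]₁* and *her₁*.
*her₁* is a pronoun; its binding domain is the embedded TP, whose subject is Carmen₅. Within that domain it is c-commanded only by *Carmen₅*, which carries a different index — the pronoun is free locally, so Principle B holds.
*[Zara₃'s accuser]₁* is an R-expression; *her₁* does not c-command it, and no other NP shares its index, so Principle C is satisfied.
All principles are respected.

grammatical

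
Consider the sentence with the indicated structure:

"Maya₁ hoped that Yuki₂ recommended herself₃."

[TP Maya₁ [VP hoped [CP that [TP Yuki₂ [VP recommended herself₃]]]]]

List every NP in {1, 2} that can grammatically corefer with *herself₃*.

*herself* is an anaphor, so Principle A applies: it must be bound in its binding domain.
Binding domain of *herself₃*: the embedded TP, whose subject is Yuki₂.
*Maya₁* c-commands the anaphor but is outside its binding domain → cannot satisfy Principle A.
*Yuki₂* c-commands the anaphor within its binding domain → licit binder.

{2}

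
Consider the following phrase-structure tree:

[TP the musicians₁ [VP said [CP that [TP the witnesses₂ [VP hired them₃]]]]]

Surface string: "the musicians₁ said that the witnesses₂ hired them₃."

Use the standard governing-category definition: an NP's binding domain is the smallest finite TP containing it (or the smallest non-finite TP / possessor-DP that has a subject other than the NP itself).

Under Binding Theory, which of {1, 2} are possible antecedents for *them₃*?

{1}

*them* is a pronoun, so Principle B applies: it must be free in its binding domain.
Binding domain of *them₃*: the embedded TP, whose subject is the witnesses₂.
*the musicians₁* c-commands the pronoun but from outside its binding domain, and is not c-commanded by it → coindexation permitted.
*the witnesses₂* c-commands the pronoun within its binding domain → coindexation would violate Principle B.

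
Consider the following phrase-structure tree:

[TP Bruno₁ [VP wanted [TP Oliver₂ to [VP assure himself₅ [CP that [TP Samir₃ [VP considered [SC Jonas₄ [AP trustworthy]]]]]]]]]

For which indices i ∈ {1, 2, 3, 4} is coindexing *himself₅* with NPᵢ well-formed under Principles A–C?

*himself* is an anaphor, so Principle A applies: it must be bound in its binding domain.
Binding domain of *himself₅*: the embedded TP, whose subject is Oliver₂.
*Bruno₁* c-commands the anaphor but is outside its binding domain → cannot satisfy Principle A.
*Oliver₂* c-commands the anaphor within its binding domain → licit binder.
*Samir₃* does not c-command the anaphor → cannot bind it.
*Jonas₄* does not c-command the anaphor → cannot bind it.

{2}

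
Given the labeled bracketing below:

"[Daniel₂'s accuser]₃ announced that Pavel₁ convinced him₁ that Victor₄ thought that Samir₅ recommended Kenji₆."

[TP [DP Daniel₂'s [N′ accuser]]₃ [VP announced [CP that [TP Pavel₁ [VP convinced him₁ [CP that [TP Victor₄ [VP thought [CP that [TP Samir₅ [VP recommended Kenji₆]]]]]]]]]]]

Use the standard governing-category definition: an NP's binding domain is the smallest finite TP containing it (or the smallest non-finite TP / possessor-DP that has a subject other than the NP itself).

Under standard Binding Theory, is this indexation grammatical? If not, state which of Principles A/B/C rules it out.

Principle B

The two coindexed NPs are *Pavel₁* and *him₁*.
*him₁* is a pronoun. Its binding domain is the embedded TP, whose subject is Pavel₁.
*Pavel₁* c-commands it within that domain and carries the same index.
The pronoun is locally bound → Principle B violation.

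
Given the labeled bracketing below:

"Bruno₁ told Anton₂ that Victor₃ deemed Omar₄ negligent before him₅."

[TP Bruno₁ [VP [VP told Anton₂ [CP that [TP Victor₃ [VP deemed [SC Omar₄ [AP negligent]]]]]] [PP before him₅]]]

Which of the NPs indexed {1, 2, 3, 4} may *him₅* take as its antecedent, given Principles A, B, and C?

{2, 3, 4}

*him* is a pronoun, so Principle B applies: it must be free in its binding domain.
Binding domain of *him₅*: the matrix TP, whose subject is Bruno₁.
*Bruno₁* c-commands the pronoun within its binding domain → coindexation would violate Principle B.
*Anton₂* and the pronoun do not c-command one another → neither Principle B nor Principle C is at stake; coindexation permitted.
*Victor₃* and the pronoun do not c-command one another → neither Principle B nor Principle C is at stake; coindexation permitted.
*Omar₄* and the pronoun do not c-command one another → neither Principle B nor Principle C is at stake; coindexation permitted.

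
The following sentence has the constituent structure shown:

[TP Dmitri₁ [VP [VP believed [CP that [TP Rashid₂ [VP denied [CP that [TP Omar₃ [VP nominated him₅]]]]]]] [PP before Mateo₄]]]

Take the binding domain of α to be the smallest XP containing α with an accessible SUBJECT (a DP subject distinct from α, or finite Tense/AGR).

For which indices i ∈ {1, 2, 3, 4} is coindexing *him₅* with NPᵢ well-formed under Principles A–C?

{1, 2, 4}

*him* is a pronoun, so Principle B applies: it must be free in its binding domain.
Binding domain of *him₅*: the embedded TP, whose subject is Omar₃.
*Dmitri₁* c-commands the pronoun but from outside its binding domain, and is not c-commanded by it → coindexation permitted.
*Rashid₂* c-commands the pronoun but from outside its binding domain, and is not c-commanded by it → coindexation permitted.
*Omar₃* c-commands the pronoun within its binding domain → coindexation would violate Principle B.
*Mateo₄* and the pronoun do not c-command one another → neither Principle B nor Principle C is at stake; coindexation permitted.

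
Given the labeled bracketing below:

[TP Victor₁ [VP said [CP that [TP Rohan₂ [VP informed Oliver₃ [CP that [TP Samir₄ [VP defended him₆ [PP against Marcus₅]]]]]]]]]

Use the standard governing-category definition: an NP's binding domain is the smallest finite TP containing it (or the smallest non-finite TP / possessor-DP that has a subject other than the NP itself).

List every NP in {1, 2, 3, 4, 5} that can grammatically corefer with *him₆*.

*him* is a pronoun, so Principle B applies: it must be free in its binding domain.
Binding domain of *him₆*: the embedded TP, whose subject is Samir₄.
*Victor₁* c-commands the pronoun but from outside its binding domain, and is not c-commanded by it → coindexation permitted.
*Rohan₂* c-commands the pronoun but from outside its binding domain, and is not c-commanded by it → coindexation permitted.
*Oliver₃* c-commands the pronoun but from outside its binding domain, and is not c-commanded by it → coindexation permitted.
*Samir₄* c-commands the pronoun within its binding domain → coindexation would violate Principle B.
*Marcus₅*: the pronoun c-commands this R-expression → coindexation would violate Principle C on *Marcus₅*.

{1, 2, 3}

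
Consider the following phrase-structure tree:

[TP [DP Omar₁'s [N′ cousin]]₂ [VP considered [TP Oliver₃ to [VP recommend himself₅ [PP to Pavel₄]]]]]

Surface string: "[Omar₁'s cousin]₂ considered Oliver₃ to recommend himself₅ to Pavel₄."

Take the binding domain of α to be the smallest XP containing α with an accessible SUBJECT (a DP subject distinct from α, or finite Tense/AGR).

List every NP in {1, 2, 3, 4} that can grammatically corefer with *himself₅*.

{3}

*himself* is an anaphor, so Principle A applies: it must be bound in its binding domain.
Binding domain of *himself₅*: the embedded TP, whose subject is Oliver₃.
*Omar₁* does not c-command the anaphor → cannot bind it.
*[Omar₁'s cousin]₂* c-commands the anaphor but is outside its binding domain → cannot satisfy Principle A.
*Oliver₃* c-commands the anaphor within its binding domain → licit binder.
*Pavel₄* does not c-command the anaphor → cannot bind it.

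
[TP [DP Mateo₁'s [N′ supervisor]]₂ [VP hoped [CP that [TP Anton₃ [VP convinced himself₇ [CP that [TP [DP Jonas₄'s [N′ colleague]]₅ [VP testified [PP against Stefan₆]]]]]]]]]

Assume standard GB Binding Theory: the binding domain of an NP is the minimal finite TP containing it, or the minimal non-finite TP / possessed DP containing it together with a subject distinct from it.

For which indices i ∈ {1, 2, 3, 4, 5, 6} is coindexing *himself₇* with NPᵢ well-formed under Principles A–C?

*himself* is an anaphor, so Principle A applies: it must be bound in its binding domain.
Binding domain of *himself₇*: the embedded TP, whose subject is Anton₃.
*Mateo₁* does not c-command the anaphor → cannot bind it.
*[Mateo₁'s supervisor]₂* c-commands the anaphor but is outside its binding domain → cannot satisfy Principle A.
*Anton₃* c-commands the anaphor within its binding domain → licit binder.
*Jonas₄* does not c-command the anaphor → cannot bind it.
*[Jonas₄'s colleague]₅* does not c-command the anaphor → cannot bind it.
*Stefan₆* does not c-command the anaphor → cannot bind it.

{3}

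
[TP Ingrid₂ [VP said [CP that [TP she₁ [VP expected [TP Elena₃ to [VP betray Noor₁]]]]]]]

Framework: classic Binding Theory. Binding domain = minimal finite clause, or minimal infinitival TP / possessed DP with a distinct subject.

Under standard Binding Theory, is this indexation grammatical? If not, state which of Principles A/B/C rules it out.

Principle C

The two coindexed NPs are *she₁* and *Noor₁*.
*Noor₁* is an R-expression. Principle C requires it to be free everywhere.
*she₁* c-commands it and carries the same index.
The R-expression is bound → Principle C violation.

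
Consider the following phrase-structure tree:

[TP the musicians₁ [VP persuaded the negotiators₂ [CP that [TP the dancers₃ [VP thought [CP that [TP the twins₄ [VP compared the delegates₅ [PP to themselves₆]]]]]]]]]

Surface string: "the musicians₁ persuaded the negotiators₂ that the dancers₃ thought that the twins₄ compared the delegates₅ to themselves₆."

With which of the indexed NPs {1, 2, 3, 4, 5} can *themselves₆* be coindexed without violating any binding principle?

*themselves* is an anaphor, so Principle A applies: it must be bound in its binding domain.
Binding domain of *themselves₆*: the embedded TP, whose subject is the twins₄.
*the musicians₁* c-commands the anaphor but is outside its binding domain → cannot satisfy Principle A.
*the negotiators₂* c-commands the anaphor but is outside its binding domain → cannot satisfy Principle A.
*the dancers₃* c-commands the anaphor but is outside its binding domain → cannot satisfy Principle A.
*the twins₄* c-commands the anaphor within its binding domain → licit binder.
*the delegates₅* c-commands the anaphor within its binding domain → licit binder.

{4, 5}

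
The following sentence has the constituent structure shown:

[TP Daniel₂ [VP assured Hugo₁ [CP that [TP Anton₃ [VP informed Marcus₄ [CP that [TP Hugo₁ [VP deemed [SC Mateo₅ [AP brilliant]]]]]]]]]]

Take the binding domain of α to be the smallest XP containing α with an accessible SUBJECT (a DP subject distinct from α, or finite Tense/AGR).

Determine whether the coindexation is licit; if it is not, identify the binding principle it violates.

The two coindexed NPs are *Hugo₁* (the lower occurrence) and *Hugo₁* (the higher occurrence).
*Hugo₁* (the lower occurrence) is an R-expression. Principle C requires it to be free everywhere.
*Hugo₁* (the higher occurrence) c-commands it and carries the same index.
The R-expression is bound → Principle C violation.

Principle C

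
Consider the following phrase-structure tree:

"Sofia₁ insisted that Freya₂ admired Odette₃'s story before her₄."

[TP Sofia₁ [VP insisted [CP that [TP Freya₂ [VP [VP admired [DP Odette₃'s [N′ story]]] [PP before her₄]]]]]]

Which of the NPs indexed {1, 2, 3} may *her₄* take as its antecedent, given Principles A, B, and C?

*her* is a pronoun, so Principle B applies: it must be free in its binding domain.
Binding domain of *her₄*: the embedded TP, whose subject is Freya₂.
*Sofia₁* c-commands the pronoun but from outside its binding domain, and is not c-commanded by it → coindexation permitted.
*Freya₂* c-commands the pronoun within its binding domain → coindexation would violate Principle B.
*Odette₃* and the pronoun do not c-command one another → neither Principle B nor Principle C is at stake; coindexation permitted.

{1, 3}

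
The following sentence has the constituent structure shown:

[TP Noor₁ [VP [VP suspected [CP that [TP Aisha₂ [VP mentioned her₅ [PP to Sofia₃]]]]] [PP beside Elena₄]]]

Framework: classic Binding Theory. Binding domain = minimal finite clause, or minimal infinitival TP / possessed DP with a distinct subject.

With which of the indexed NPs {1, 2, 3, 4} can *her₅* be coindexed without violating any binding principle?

{1, 4}

*her* is a pronoun, so Principle B applies: it must be free in its binding domain.
Binding domain of *her₅*: the embedded TP, whose subject is Aisha₂.
*Noor₁* c-commands the pronoun but from outside its binding domain, and is not c-commanded by it → coindexation permitted.
*Aisha₂* c-commands the pronoun within its binding domain → coindexation would violate Principle B.
*Sofia₃*: the pronoun c-commands this R-expression → coindexation would violate Principle C on *Sofia₃*.
*Elena₄* and the pronoun do not c-command one another → neither Principle B nor Principle C is at stake; coindexation permitted.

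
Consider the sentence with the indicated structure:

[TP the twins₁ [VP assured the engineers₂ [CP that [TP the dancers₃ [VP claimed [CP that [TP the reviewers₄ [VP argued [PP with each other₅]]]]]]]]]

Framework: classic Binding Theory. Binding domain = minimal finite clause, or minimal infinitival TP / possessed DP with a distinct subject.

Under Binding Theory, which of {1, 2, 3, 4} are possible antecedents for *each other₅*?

{4}

*each other* is an anaphor, so Principle A applies: it must be bound in its binding domain.
Binding domain of *each other₅*: the embedded TP, whose subject is the reviewers₄.
*the twins₁* c-commands the anaphor but is outside its binding domain → cannot satisfy Principle A.
*the engineers₂* c-commands the anaphor but is outside its binding domain → cannot satisfy Principle A.
*the dancers₃* c-commands the anaphor but is outside its binding domain → cannot satisfy Principle A.
*the reviewers₄* c-commands the anaphor within its binding domain → licit binder.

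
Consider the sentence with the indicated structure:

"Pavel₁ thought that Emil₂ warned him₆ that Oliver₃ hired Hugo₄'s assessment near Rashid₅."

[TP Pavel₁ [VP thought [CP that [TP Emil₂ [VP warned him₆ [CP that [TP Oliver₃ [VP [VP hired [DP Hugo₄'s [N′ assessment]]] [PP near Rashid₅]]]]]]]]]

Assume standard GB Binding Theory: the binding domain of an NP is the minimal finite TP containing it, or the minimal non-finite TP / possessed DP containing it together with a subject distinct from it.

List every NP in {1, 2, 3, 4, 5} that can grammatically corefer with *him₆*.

*him* is a pronoun, so Principle B applies: it must be free in its binding domain.
Binding domain of *him₆*: the embedded TP, whose subject is Emil₂.
*Pavel₁* c-commands the pronoun but from outside its binding domain, and is not c-commanded by it → coindexation permitted.
*Emil₂* c-commands the pronoun within its binding domain → coindexation would violate Principle B.
*Oliver₃*: the pronoun c-commands this R-expression → coindexation would violate Principle C on *Oliver₃*.
*Hugo₄*: the pronoun c-commands this R-expression → coindexation would violate Principle C on *Hugo₄*.
*Rashid₅*: the pronoun c-commands this R-expression → coindexation would violate Principle C on *Rashid₅*.

{1}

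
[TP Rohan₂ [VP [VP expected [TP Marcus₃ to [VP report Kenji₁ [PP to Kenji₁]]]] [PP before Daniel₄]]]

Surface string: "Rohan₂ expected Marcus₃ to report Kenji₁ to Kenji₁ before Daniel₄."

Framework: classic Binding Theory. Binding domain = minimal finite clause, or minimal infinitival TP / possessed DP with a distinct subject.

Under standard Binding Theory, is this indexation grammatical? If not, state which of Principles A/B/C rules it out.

Principle C

The two coindexed NPs are *Kenji₁* (the lower occurrence) and *Kenji₁* (the higher occurrence).
*Kenji₁* (the lower occurrence) is an R-expression. Principle C requires it to be free everywhere.
*Kenji₁* (the higher occurrence) c-commands it and carries the same index.
The R-expression is bound → Principle C violation.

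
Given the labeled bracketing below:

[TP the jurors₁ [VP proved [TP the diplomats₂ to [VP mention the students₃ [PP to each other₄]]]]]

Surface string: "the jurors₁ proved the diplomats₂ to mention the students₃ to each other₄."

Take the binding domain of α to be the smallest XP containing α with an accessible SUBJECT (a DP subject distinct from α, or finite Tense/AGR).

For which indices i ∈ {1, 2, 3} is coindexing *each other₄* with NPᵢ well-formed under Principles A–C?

{2, 3}

*each other* is an anaphor, so Principle A applies: it must be bound in its binding domain.
Binding domain of *each other₄*: the embedded TP, whose subject is the diplomats₂.
*the jurors₁* c-commands the anaphor but is outside its binding domain → cannot satisfy Principle A.
*the diplomats₂* c-commands the anaphor within its binding domain → licit binder.
*the students₃* c-commands the anaphor within its binding domain → licit binder.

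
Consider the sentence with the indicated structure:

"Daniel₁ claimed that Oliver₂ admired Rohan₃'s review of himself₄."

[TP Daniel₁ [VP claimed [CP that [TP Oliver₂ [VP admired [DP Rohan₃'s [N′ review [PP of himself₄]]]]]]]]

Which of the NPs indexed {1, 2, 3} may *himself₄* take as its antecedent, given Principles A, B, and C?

*himself* is an anaphor, so Principle A applies: it must be bound in its binding domain.
Binding domain of *himself₄*: the possessed DP, whose subject is Rohan₃.
*Daniel₁* c-commands the anaphor but is outside its binding domain → cannot satisfy Principle A.
*Oliver₂* c-commands the anaphor but is outside its binding domain → cannot satisfy Principle A.
*Rohan₃* c-commands the anaphor within its binding domain → licit binder.

{3}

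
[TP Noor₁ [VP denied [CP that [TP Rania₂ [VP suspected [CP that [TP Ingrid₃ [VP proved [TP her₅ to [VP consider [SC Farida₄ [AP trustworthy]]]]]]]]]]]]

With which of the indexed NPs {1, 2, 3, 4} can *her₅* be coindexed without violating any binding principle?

*her* is a pronoun, so Principle B applies: it must be free in its binding domain.
Binding domain of *her₅*: the embedded TP, whose subject is Ingrid₃.
*Noor₁* c-commands the pronoun but from outside its binding domain, and is not c-commanded by it → coindexation permitted.
*Rania₂* c-commands the pronoun but from outside its binding domain, and is not c-commanded by it → coindexation permitted.
*Ingrid₃* c-commands the pronoun within its binding domain → coindexation would violate Principle B.
*Farida₄*: the pronoun c-commands this R-expression → coindexation would violate Principle C on *Farida₄*.

{1, 2}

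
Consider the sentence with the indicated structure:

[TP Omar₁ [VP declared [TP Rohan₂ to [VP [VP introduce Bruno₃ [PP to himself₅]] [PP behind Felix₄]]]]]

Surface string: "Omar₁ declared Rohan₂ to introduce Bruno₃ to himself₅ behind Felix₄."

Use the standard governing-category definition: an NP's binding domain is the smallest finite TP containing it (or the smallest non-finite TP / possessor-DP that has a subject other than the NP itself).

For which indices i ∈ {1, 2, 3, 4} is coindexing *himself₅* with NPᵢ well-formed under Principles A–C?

{2, 3}

*himself* is an anaphor, so Principle A applies: it must be bound in its binding domain.
Binding domain of *himself₅*: the embedded TP, whose subject is Rohan₂.
*Omar₁* c-commands the anaphor but is outside its binding domain → cannot satisfy Principle A.
*Rohan₂* c-commands the anaphor within its binding domain → licit binder.
*Bruno₃* c-commands the anaphor within its binding domain → licit binder.
*Felix₄* does not c-command the anaphor → cannot bind it.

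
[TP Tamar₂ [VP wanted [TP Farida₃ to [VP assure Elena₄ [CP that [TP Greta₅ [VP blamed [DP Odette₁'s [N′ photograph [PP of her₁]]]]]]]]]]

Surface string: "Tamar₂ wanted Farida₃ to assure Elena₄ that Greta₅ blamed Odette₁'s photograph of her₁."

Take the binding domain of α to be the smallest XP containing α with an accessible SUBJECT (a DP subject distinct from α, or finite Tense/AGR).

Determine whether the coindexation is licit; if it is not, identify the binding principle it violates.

The two coindexed NPs are *Odette₁* and *her₁*.
*her₁* is a pronoun. Its binding domain is the possessed DP, whose subject is Odette₁.
*Odette₁* c-commands it within that domain and carries the same index.
The pronoun is locally bound → Principle B violation.

Principle B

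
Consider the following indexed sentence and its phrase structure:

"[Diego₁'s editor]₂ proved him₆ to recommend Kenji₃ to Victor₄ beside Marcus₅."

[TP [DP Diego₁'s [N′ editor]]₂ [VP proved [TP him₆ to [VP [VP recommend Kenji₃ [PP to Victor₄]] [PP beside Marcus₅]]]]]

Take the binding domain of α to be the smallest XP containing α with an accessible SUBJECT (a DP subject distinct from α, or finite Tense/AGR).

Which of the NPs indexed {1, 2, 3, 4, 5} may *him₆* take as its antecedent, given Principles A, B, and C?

{1}

*him* is a pronoun, so Principle B applies: it must be free in its binding domain.
Binding domain of *him₆*: the matrix TP, whose subject is [Diego₁'s editor]₂.
*Diego₁* and the pronoun do not c-command one another → neither Principle B nor Principle C is at stake; coindexation permitted.
*[Diego₁'s editor]₂* c-commands the pronoun within its binding domain → coindexation would violate Principle B.
*Kenji₃*: the pronoun c-commands this R-expression → coindexation would violate Principle C on *Kenji₃*.
*Victor₄*: the pronoun c-commands this R-expression → coindexation would violate Principle C on *Victor₄*.
*Marcus₅*: the pronoun c-commands this R-expression → coindexation would violate Principle C on *Marcus₅*.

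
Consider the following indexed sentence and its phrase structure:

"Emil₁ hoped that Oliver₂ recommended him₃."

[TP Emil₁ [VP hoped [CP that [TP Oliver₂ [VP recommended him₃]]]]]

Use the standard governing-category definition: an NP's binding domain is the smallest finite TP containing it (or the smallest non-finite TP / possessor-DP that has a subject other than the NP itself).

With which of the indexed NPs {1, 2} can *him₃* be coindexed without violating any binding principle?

*him* is a pronoun, so Principle B applies: it must be free in its binding domain.
Binding domain of *him₃*: the embedded TP, whose subject is Oliver₂.
*Emil₁* c-commands the pronoun but from outside its binding domain, and is not c-commanded by it → coindexation permitted.
*Oliver₂* c-commands the pronoun within its binding domain → coindexation would violate Principle B.

{1}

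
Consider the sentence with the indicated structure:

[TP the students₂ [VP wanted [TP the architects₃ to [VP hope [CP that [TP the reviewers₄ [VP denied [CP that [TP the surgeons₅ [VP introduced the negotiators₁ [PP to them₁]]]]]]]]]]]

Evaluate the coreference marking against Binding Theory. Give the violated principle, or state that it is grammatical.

The two coindexed NPs are *the negotiators₁* and *them₁*.
*them₁* is a pronoun. Its binding domain is the embedded TP, whose subject is the surgeons₅.
*the negotiators₁* c-commands it within that domain and carries the same index.
The pronoun is locally bound → Principle B violation.

Principle B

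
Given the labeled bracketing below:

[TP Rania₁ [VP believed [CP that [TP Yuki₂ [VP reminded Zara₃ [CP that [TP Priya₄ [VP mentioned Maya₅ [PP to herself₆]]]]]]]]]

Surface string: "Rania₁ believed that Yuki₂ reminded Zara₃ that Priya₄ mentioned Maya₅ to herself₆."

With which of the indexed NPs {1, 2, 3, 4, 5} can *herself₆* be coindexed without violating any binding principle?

{4, 5}

*herself* is an anaphor, so Principle A applies: it must be bound in its binding domain.
Binding domain of *herself₆*: the embedded TP, whose subject is Priya₄.
*Rania₁* c-commands the anaphor but is outside its binding domain → cannot satisfy Principle A.
*Yuki₂* c-commands the anaphor but is outside its binding domain → cannot satisfy Principle A.
*Zara₃* c-commands the anaphor but is outside its binding domain → cannot satisfy Principle A.
*Priya₄* c-commands the anaphor within its binding domain → licit binder.
*Maya₅* c-commands the anaphor within its binding domain → licit binder.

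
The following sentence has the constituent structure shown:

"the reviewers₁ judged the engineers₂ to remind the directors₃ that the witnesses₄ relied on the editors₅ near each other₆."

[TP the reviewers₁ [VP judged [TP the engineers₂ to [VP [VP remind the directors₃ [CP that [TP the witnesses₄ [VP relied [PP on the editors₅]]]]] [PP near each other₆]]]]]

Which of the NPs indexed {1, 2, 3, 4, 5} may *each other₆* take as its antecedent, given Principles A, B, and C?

*each other* is an anaphor, so Principle A applies: it must be bound in its binding domain.
Binding domain of *each other₆*: the embedded TP, whose subject is the engineers₂.
*the reviewers₁* c-commands the anaphor but is outside its binding domain → cannot satisfy Principle A.
*the engineers₂* c-commands the anaphor within its binding domain → licit binder.
*the directors₃* does not c-command the anaphor → cannot bind it.
*the witnesses₄* does not c-command the anaphor → cannot bind it.
*the editors₅* does not c-command the anaphor → cannot bind it.

{2}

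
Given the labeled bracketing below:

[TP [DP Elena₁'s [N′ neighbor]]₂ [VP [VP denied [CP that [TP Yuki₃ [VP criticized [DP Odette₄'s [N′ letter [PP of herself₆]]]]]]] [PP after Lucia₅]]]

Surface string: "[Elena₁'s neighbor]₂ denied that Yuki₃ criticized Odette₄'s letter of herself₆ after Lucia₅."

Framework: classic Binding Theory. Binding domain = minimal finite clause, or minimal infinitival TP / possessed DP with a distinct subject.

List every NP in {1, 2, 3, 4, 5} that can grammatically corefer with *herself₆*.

{4}

*herself* is an anaphor, so Principle A applies: it must be bound in its binding domain.
Binding domain of *herself₆*: the possessed DP, whose subject is Odette₄.
*Elena₁* does not c-command the anaphor → cannot bind it.
*[Elena₁'s neighbor]₂* c-commands the anaphor but is outside its binding domain → cannot satisfy Principle A.
*Yuki₃* c-commands the anaphor but is outside its binding domain → cannot satisfy Principle A.
*Odette₄* c-commands the anaphor within its binding domain → licit binder.
*Lucia₅* does not c-command the anaphor → cannot bind it.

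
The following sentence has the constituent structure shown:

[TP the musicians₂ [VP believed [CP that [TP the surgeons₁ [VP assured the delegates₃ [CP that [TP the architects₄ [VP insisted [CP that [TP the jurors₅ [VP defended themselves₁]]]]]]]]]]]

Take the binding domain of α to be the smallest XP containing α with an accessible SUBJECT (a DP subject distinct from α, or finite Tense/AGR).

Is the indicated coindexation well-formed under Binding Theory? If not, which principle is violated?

The two coindexed NPs are *the surgeons₁* and *themselves₁*.
*themselves₁* is an anaphor. Principle A requires it to be bound within its binding domain — the embedded TP, whose subject is the jurors₅.
Within that domain it is c-commanded by *the jurors₅*, which does not share its index.
*the surgeons₁* does c-command the anaphor, but from outside its binding domain.
The anaphor is unbound in its domain → Principle A violation.

Principle A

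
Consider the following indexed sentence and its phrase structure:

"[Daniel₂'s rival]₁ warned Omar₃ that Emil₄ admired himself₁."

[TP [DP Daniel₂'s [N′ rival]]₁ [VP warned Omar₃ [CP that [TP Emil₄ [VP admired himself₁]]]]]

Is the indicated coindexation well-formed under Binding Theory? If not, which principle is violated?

Principle A

The two coindexed NPs are *[Daniel₂'s rival]₁* and *himself₁*.
*himself₁* is an anaphor. Principle A requires it to be bound within its binding domain — the embedded TP, whose subject is Emil₄.
Within that domain it is c-commanded by *Emil₄*, which does not share its index.
*[Daniel₂'s rival]₁* does c-command the anaphor, but from outside its binding domain.
The anaphor is unbound in its domain → Principle A violation.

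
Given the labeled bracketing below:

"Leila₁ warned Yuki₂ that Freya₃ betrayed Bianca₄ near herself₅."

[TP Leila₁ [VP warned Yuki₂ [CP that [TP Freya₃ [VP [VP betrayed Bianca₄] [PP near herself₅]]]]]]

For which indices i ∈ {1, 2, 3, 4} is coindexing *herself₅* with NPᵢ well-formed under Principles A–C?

*herself* is an anaphor, so Principle A applies: it must be bound in its binding domain.
Binding domain of *herself₅*: the embedded TP, whose subject is Freya₃.
*Leila₁* c-commands the anaphor but is outside its binding domain → cannot satisfy Principle A.
*Yuki₂* c-commands the anaphor but is outside its binding domain → cannot satisfy Principle A.
*Freya₃* c-commands the anaphor within its binding domain → licit binder.
*Bianca₄* does not c-command the anaphor → cannot bind it.

{3}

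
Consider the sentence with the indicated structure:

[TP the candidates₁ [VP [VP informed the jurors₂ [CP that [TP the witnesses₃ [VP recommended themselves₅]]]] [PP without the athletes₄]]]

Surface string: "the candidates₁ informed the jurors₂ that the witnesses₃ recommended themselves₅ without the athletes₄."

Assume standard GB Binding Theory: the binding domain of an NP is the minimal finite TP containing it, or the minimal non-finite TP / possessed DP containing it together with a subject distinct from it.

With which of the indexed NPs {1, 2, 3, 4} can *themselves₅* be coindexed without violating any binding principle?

*themselves* is an anaphor, so Principle A applies: it must be bound in its binding domain.
Binding domain of *themselves₅*: the embedded TP, whose subject is the witnesses₃.
*the candidates₁* c-commands the anaphor but is outside its binding domain → cannot satisfy Principle A.
*the jurors₂* c-commands the anaphor but is outside its binding domain → cannot satisfy Principle A.
*the witnesses₃* c-commands the anaphor within its binding domain → licit binder.
*the athletes₄* does not c-command the anaphor → cannot bind it.

{3}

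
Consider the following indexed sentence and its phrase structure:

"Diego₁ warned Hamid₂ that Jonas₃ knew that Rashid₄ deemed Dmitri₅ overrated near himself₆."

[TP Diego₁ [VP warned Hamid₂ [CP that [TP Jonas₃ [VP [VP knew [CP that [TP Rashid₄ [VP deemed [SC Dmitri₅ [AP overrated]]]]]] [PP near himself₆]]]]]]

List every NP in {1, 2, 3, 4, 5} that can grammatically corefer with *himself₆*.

{3}

*himself* is an anaphor, so Principle A applies: it must be bound in its binding domain.
Binding domain of *himself₆*: the embedded TP, whose subject is Jonas₃.
*Diego₁* c-commands the anaphor but is outside its binding domain → cannot satisfy Principle A.
*Hamid₂* c-commands the anaphor but is outside its binding domain → cannot satisfy Principle A.
*Jonas₃* c-commands the anaphor within its binding domain → licit binder.
*Rashid₄* does not c-command the anaphor → cannot bind it.
*Dmitri₅* does not c-command the anaphor → cannot bind it.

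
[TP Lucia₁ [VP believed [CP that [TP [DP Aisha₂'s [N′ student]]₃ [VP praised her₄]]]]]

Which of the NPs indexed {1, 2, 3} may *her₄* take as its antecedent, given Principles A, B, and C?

{1, 2}

*her* is a pronoun, so Principle B applies: it must be free in its binding domain.
Binding domain of *her₄*: the embedded TP, whose subject is [Aisha₂'s student]₃.
*Lucia₁* c-commands the pronoun but from outside its binding domain, and is not c-commanded by it → coindexation permitted.
*Aisha₂* and the pronoun do not c-command one another → neither Principle B nor Principle C is at stake; coindexation permitted.
*[Aisha₂'s student]₃* c-commands the pronoun within its binding domain → coindexation would violate Principle B.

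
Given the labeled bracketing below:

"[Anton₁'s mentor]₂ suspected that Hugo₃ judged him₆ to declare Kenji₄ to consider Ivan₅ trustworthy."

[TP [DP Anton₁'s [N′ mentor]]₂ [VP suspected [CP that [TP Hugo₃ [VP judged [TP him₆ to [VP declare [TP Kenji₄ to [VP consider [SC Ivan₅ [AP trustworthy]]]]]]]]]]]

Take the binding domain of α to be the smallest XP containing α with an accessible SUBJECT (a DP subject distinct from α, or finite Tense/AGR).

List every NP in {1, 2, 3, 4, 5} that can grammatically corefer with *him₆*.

{1, 2}

*him* is a pronoun, so Principle B applies: it must be free in its binding domain.
Binding domain of *him₆*: the embedded TP, whose subject is Hugo₃.
*Anton₁* and the pronoun do not c-command one another → neither Principle B nor Principle C is at stake; coindexation permitted.
*[Anton₁'s mentor]₂* c-commands the pronoun but from outside its binding domain, and is not c-commanded by it → coindexation permitted.
*Hugo₃* c-commands the pronoun within its binding domain → coindexation would violate Principle B.
*Kenji₄*: the pronoun c-commands this R-expression → coindexation would violate Principle C on *Kenji₄*.
*Ivan₅*: the pronoun c-commands this R-expression → coindexation would violate Principle C on *Ivan₅*.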